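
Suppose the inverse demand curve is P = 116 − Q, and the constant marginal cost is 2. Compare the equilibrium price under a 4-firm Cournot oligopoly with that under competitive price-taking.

Cournot: P = 24.8; Competition: P = 2

Cournot with 4 identical firms: the symmetric best-response condition is 116 − 5q = 2. Each firm produces q = 22.8, total output Q = 91.2, price P = 24.8.
Under competition P = MC = 2, so Q = (116 − 2)/1 = 114.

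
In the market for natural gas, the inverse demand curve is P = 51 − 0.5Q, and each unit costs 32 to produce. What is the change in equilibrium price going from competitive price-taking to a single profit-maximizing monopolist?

P rises by 9.5

Perfect competition: P = MC = 32, so 51 − 0.5Q = 32 and Q = 38.
Monopoly sets MR = MC: 51 − Q = 32 ⇒ Q = 19, P = 51 − 0.5·19 = 41.5.
Change in equilibrium price: 41.5 − 32 = 9.5.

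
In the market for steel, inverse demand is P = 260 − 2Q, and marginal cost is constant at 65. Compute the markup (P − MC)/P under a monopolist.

Lerner index = 0.6

Monopoly sets MR = MC: 260 − 4Q = 65 ⇒ Q = 48.75, P = 260 − 2·48.75 = 162.5.
Lerner index = (P − MC)/P = (162.5 − 65)/162.5 = 0.6.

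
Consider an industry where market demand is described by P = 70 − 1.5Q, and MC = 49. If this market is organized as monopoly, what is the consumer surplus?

Monopoly sets MR = MC: 70 − 3Q = 49 ⇒ Q = 7, P = 70 − 1.5·7 = 59.5.
CS = ½·(70 − 59.5)·7 = 36.75.

CS = 36.75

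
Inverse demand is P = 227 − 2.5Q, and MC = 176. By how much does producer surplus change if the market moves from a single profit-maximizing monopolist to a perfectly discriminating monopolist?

A monopolist chooses Q where MR = MC. MR = 227 − 5Q; setting this equal to 176 gives Q = 10.2 and P = 201.5.
PS = (201.5 − 176)·10.2 = 260.1.
Under first-degree price discrimination the firm charges each unit its demand price and produces up to where P = MC, i.e. Q = 20.4. Consumer surplus is zero; producer surplus equals total surplus.
PS = ½·(227 − 176)·20.4 = 520.2.
Change in producer surplus: 520.2 − 260.1 = 260.1.

PS rises by 260.1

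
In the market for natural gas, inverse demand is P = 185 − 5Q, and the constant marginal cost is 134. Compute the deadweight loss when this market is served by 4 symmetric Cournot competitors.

DWL = 10.404

Competitive firms price at marginal cost: P = 134, giving Q = 10.2.
With 4 symmetric Cournot firms, each firm's FOC gives 185 − 25q = 134, so q = 2.04, Q = 4·2.04 = 8.16, and P = 144.2.
DWL is the triangle between Q = 8.16 and Q = 10.2: ½·(10.2 − 8.16)·(144.2 − 134) = 10.404.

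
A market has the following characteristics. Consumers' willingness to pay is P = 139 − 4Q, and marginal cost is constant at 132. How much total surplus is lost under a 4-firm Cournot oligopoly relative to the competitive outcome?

DWL = 0.245

Competitive firms price at marginal cost: P = 132, giving Q = 1.75.
With 4 symmetric Cournot firms, each firm's FOC gives 139 − 20q = 132, so q = 0.35, Q = 4·0.35 = 1.4, and P = 133.4.
DWL is the triangle between Q = 1.4 and Q = 1.75: ½·(1.75 − 1.4)·(133.4 − 132) = 0.245.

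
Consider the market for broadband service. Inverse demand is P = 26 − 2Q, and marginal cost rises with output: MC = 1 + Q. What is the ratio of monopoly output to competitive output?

Monopoly sets MR = MC: 26 − 4Q = 1 + Q ⇒ Q = 5, P = 26 − 2·5 = 16.
Competitive equilibrium sets price equal to marginal cost: 26 − 2Q = 1 + Q, so Q = 25/3 and P = 28/3.
Ratio Q_m/Q_c = 5/(25/3) = 0.6.

Q_m/Q_c = 0.6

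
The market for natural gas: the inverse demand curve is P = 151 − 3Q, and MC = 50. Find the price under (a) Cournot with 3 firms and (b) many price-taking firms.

In a 3-firm Cournot equilibrium, symmetry and the first-order condition give q = (151 − 50)/(12) = 101/12. So Q = 25.25 and P = 75.25.
Competitive firms price at marginal cost: P = 50, giving Q = 101/3.

Cournot: P = 75.25; Competition: P = 50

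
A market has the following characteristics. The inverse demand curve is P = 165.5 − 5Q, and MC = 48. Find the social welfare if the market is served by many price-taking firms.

Perfect competition: P = MC = 48, so 165.5 − 5Q = 48 and Q = 23.5.
CS = ½·(165.5 − 48)·23.5 = 1380.625; PS = (48 − 48)·23.5 = 0; TS = 1380.625.

TS = 1380.625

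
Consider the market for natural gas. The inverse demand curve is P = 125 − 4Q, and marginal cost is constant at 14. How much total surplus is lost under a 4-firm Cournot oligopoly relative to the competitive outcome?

DWL = 61.605

Competitive firms price at marginal cost: P = 14, giving Q = 27.75.
Cournot with 4 identical firms: the symmetric best-response condition is 125 − 20q = 14. Each firm produces q = 5.55, total output Q = 22.2, price P = 36.2.
DWL is the triangle between Q = 22.2 and Q = 27.75: ½·(27.75 − 22.2)·(36.2 − 14) = 61.605.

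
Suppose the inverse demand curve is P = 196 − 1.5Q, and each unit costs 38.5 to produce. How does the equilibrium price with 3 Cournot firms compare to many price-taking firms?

Cournot with 3 identical firms: the symmetric best-response condition is 196 − 6q = 38.5. Each firm produces q = 26.25, total output Q = 78.75, price P = 77.875.
Perfect competition: P = MC = 38.5, so 196 − 1.5Q = 38.5 and Q = 105.

Cournot: P = 77.875; Competition: P = 38.5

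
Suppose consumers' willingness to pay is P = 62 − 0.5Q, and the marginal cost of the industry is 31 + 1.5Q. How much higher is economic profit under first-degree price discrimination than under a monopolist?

π rises by 48.05

The monopolist equates marginal revenue to marginal cost: 62 − Q = 31 + 1.5Q, so Q = 12.4. From demand, P = 55.8.
Profit = 55.8·12.4 − (31·12.4 + ½·1.5·12.4²) = 192.2.
A perfectly discriminating monopolist sells every unit with P(Q) ≥ MC(Q), so output equals the competitive quantity Q = 15.5. Each buyer pays their reservation price, so CS = 0 and the firm captures all surplus.
PS equals the full surplus area, 240.25. Profit = 240.25 = 240.25.
Change in economic profit: 240.25 − 192.2 = 48.05.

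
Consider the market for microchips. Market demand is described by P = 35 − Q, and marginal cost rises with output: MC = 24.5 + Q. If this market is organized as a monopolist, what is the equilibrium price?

The monopolist equates marginal revenue to marginal cost: 35 − 2Q = 24.5 + Q, so Q = 3.5. From demand, P = 31.5.

P = 31.5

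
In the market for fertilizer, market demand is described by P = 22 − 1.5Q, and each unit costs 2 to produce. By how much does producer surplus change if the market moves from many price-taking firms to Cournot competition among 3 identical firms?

Perfect competition: P = MC = 2, so 22 − 1.5Q = 2 and Q = 40/3.
PS = (2 − 2)·40/3 = 0.
Cournot with 3 identical firms: the symmetric best-response condition is 22 − 6q = 2. Each firm produces q = 10/3, total output Q = 10, price P = 7.
PS = (7 − 2)·10 = 50.
Change in producer surplus: 50 − 0 = 50.

Producer surplus rises by 50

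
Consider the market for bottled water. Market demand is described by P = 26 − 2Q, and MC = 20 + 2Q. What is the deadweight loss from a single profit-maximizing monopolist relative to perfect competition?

DWL = 0.5

Competitive equilibrium sets price equal to marginal cost: 26 − 2Q = 20 + 2Q, so Q = 1.5 and P = 23.
A monopolist chooses Q where MR = MC. MR = 26 − 4Q; setting this equal to 20 + 2Q gives Q = 1 and P = 24.
CS = ½·(26 − 23)·1.5 = 2.25; PS = (23·1.5 − 20·1.5 − ½·2·1.5²) = 2.25; TS = 4.5.
CS = ½·(26 − 24)·1 = 1; PS = (24·1 − 20·1 − ½·2·1²) = 3; TS = 4.
DWL = 4.5 − 4 = 0.5.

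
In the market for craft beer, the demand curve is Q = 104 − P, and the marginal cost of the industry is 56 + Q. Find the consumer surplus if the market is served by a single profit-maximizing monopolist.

Inverting demand: P = 104 − Q.
Monopoly sets MR = MC: 104 − 2Q = 56 + Q ⇒ Q = 16, P = 104 − 16 = 88.
CS = ½·(104 − 88)·16 = 128.

CS = 128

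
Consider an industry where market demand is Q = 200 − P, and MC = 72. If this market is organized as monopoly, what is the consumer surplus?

CS = 2048

Inverting demand: P = 200 − Q.
The monopolist equates marginal revenue to marginal cost: 200 − 2Q = 72, so Q = 64. From demand, P = 136.
CS = ½·(200 − 136)·64 = 2048.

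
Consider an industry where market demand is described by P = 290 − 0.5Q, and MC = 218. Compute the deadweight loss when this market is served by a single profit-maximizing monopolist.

DWL = 1296

Under competition P = MC = 218, so Q = (290 − 218)/0.5 = 144.
Monopoly sets MR = MC: 290 − Q = 218 ⇒ Q = 72, P = 290 − 0.5·72 = 254.
DWL is the triangle between Q = 72 and Q = 144: ½·(144 − 72)·(254 − 218) = 1296.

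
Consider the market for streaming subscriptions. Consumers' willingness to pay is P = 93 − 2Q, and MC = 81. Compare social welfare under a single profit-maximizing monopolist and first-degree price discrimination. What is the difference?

Social welfare rises by 9

Monopoly sets MR = MC: 93 − 4Q = 81 ⇒ Q = 3, P = 93 − 2·3 = 87.
CS = ½·(93 − 87)·3 = 9; PS = (87 − 81)·3 = 18; TS = 27.
Under first-degree price discrimination the firm charges each unit its demand price and produces up to where P = MC, i.e. Q = 6. Consumer surplus is zero; producer surplus equals total surplus.
TS = 36 (equal to competitive TS).
Change in social welfare: 36 − 27 = 9.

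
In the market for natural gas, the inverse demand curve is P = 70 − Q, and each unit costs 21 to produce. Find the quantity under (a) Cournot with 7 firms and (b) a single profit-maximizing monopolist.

Cournot with 7 identical firms: the symmetric best-response condition is 70 − 8q = 21. Each firm produces q = 6.125, total output Q = 42.875, price P = 27.125.
The monopolist equates marginal revenue to marginal cost: 70 − 2Q = 21, so Q = 24.5. From demand, P = 45.5.

Cournot: Q = 42.875; Monopoly: Q = 24.5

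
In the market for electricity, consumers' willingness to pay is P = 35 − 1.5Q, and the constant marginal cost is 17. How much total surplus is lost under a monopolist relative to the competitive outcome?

Under competition P = MC = 17, so Q = (35 − 17)/1.5 = 12.
A monopolist chooses Q where MR = MC. MR = 35 − 3Q; setting this equal to 17 gives Q = 6 and P = 26.
DWL is the triangle between Q = 6 and Q = 12: ½·(12 − 6)·(26 − 17) = 27.

DWL = 27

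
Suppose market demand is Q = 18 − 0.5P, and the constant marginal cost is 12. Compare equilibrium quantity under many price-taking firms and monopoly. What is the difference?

Inverting demand: P = 36 − 2Q.
Competitive firms price at marginal cost: P = 12, giving Q = 12.
The monopolist equates marginal revenue to marginal cost: 36 − 4Q = 12, so Q = 6. From demand, P = 24.
Change in equilibrium quantity: 6 − 12 = −6.

Equilibrium quantity falls by 6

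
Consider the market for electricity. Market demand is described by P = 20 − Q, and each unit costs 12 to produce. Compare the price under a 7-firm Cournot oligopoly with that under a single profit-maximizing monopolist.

Cournot: P = 13; Monopoly: P = 16

Cournot with 7 identical firms: the symmetric best-response condition is 20 − 8q = 12. Each firm produces q = 1, total output Q = 7, price P = 13.
The monopolist equates marginal revenue to marginal cost: 20 − 2Q = 12, so Q = 4. From demand, P = 16.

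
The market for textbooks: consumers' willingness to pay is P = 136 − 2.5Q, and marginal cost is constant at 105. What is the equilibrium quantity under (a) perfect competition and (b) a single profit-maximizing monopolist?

Competition: Q = 12.4; Monopoly: Q = 6.2

Perfect competition: P = MC = 105, so 136 − 2.5Q = 105 and Q = 12.4.
A monopolist chooses Q where MR = MC. MR = 136 − 5Q; setting this equal to 105 gives Q = 6.2 and P = 120.5.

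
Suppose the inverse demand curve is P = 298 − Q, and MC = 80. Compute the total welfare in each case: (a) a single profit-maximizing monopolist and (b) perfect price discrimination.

Monopoly: TS = 17821.5; Perfect PD: TS = 23762

A monopolist chooses Q where MR = MC. MR = 298 − 2Q; setting this equal to 80 gives Q = 109 and P = 189.
CS = ½·(298 − 189)·109 = 5940.5; PS = (189 − 80)·109 = 11881; TS = 17821.5.
Under first-degree price discrimination the firm charges each unit its demand price and produces up to where P = MC, i.e. Q = 218. Consumer surplus is zero; producer surplus equals total surplus.
TS = 23762 (equal to competitive TS).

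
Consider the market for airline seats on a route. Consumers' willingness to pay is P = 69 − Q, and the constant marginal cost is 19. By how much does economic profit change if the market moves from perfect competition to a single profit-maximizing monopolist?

Perfect competition: P = MC = 19, so 69 − Q = 19 and Q = 50.
Profit = (19 − 19)·50 = 0.
A monopolist chooses Q where MR = MC. MR = 69 − 2Q; setting this equal to 19 gives Q = 25 and P = 44.
Profit = (44 − 19)·25 = 625.
Change in economic profit: 625 − 0 = 625.

Economic profit rises by 625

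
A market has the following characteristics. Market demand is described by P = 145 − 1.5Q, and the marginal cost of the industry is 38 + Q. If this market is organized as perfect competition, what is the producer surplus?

Under competition P = MC: 145 − 1.5Q = 38 + Q ⇒ Q = 42.8, P = 80.8.
PS = P·Q − VC(Q) = 80.8·42.8 − (38·42.8 + ½·1·42.8²) = 915.92.

PS = 915.92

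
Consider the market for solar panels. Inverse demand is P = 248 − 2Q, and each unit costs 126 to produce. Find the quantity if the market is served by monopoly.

A monopolist chooses Q where MR = MC. MR = 248 − 4Q; setting this equal to 126 gives Q = 30.5 and P = 187.

Q = 30.5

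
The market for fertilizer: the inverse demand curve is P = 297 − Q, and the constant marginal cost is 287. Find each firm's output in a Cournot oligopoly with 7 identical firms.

q_i = 1.25

With 7 symmetric Cournot firms, each firm's FOC gives 297 − 8q = 287, so q = 1.25, Q = 7·1.25 = 8.75, and P = 288.25.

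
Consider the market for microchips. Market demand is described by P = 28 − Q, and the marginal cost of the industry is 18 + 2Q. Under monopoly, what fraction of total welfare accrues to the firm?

PS/TS = 0.8

Monopoly sets MR = MC: 28 − 2Q = 18 + 2Q ⇒ Q = 2.5, P = 28 − 2.5 = 25.5.
CS = ½·(28 − 25.5)·2.5 = 3.125.
PS = P·Q − VC(Q) = 25.5·2.5 − (18·2.5 + ½·2·2.5²) = 12.5.
Share captured = PS/TS = 12.5/15.625 = 0.8.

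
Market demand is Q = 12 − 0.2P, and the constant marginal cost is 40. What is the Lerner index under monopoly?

Lerner index = 0.2

Inverting demand: P = 60 − 5Q.
Monopoly sets MR = MC: 60 − 10Q = 40 ⇒ Q = 2, P = 60 − 5·2 = 50.
Lerner index = (P − MC)/P = (50 − 40)/50 = 0.2.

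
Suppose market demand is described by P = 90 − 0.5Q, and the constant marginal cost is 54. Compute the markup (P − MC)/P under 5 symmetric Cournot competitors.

With 5 symmetric Cournot firms, each firm's FOC gives 90 − 3q = 54, so q = 12, Q = 5·12 = 60, and P = 60.
Lerner index = (P − MC)/P = (60 − 54)/60 = 0.1.

Lerner index = 0.1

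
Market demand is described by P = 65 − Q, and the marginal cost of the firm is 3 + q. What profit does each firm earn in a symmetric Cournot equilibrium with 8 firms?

π_i = 57.66

With 8 symmetric Cournot firms, each firm's FOC gives 65 − 9q = 3 + q, so q = 6.2, Q = 8·6.2 = 49.6, and P = 15.4.
Each firm's profit = 15.4·6.2 − (3·6.2 + ½·1·6.2²) = 57.66.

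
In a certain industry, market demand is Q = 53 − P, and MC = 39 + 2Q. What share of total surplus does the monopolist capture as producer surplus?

Inverting demand: P = 53 − Q.
Monopoly sets MR = MC: 53 − 2Q = 39 + 2Q ⇒ Q = 3.5, P = 53 − 3.5 = 49.5.
CS = ½·(53 − 49.5)·3.5 = 6.125.
PS = P·Q − VC(Q) = 49.5·3.5 − (39·3.5 + ½·2·3.5²) = 24.5.
Share captured = PS/TS = 24.5/30.625 = 0.8.

PS/TS = 0.8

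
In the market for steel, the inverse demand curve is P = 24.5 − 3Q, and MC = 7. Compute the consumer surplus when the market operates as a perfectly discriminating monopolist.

Under first-degree price discrimination the firm charges each unit its demand price and produces up to where P = MC, i.e. Q = 35/6. Consumer surplus is zero; producer surplus equals total surplus.
CS = 0.

CS = 0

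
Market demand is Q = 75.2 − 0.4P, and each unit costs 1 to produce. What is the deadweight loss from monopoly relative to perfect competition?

DWL = 1748.45

Inverting demand: P = 188 − 2.5Q.
Perfect competition: P = MC = 1, so 188 − 2.5Q = 1 and Q = 74.8.
A monopolist chooses Q where MR = MC. MR = 188 − 5Q; setting this equal to 1 gives Q = 37.4 and P = 94.5.
DWL is the triangle between Q = 37.4 and Q = 74.8: ½·(74.8 − 37.4)·(94.5 − 1) = 1748.45.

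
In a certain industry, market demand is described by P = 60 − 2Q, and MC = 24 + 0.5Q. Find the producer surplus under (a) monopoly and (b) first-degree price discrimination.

Monopoly sets MR = MC: 60 − 4Q = 24 + 0.5Q ⇒ Q = 8, P = 60 − 2·8 = 44.
PS = P·Q − VC(Q) = 44·8 − (24·8 + ½·0.5·8²) = 144.
A perfectly discriminating monopolist sells every unit with P(Q) ≥ MC(Q), so output equals the competitive quantity Q = 14.4. Each buyer pays their reservation price, so CS = 0 and the firm captures all surplus.
PS = ½·(60 − 24)·14.4 = 259.2.

Monopoly: PS = 144; Perfect PD: PS = 259.2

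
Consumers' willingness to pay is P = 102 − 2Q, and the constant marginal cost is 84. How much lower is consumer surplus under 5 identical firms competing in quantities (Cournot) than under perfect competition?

CS falls by 24.75

Competitive firms price at marginal cost: P = 84, giving Q = 9.
CS = ½·(102 − 84)·9 = 81.
With 5 symmetric Cournot firms, each firm's FOC gives 102 − 12q = 84, so q = 1.5, Q = 5·1.5 = 7.5, and P = 87.
CS = ½·(102 − 87)·7.5 = 56.25.
Change in consumer surplus: 56.25 − 81 = −24.75.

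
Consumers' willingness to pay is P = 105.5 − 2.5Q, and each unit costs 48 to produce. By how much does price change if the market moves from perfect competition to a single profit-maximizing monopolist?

Competitive firms price at marginal cost: P = 48, giving Q = 23.
The monopolist equates marginal revenue to marginal cost: 105.5 − 5Q = 48, so Q = 11.5. From demand, P = 76.75.
Change in price: 76.75 − 48 = 28.75.

P rises by 28.75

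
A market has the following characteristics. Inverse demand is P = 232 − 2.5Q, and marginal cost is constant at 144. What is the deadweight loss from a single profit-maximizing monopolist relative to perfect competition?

DWL = 387.2

Competitive firms price at marginal cost: P = 144, giving Q = 35.2.
The monopolist equates marginal revenue to marginal cost: 232 − 5Q = 144, so Q = 17.6. From demand, P = 188.
DWL is the triangle between Q = 17.6 and Q = 35.2: ½·(35.2 − 17.6)·(188 − 144) = 387.2.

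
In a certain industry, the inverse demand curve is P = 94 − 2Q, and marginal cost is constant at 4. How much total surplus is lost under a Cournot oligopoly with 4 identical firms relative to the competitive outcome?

Under competition P = MC = 4, so Q = (94 − 4)/2 = 45.
Cournot with 4 identical firms: the symmetric best-response condition is 94 − 10q = 4. Each firm produces q = 9, total output Q = 36, price P = 22.
DWL is the triangle between Q = 36 and Q = 45: ½·(45 − 36)·(22 − 4) = 81.

DWL = 81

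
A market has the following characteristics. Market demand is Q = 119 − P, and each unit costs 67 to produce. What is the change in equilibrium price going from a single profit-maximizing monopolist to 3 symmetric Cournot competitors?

P falls by 13

Inverting demand: P = 119 − Q.
Monopoly sets MR = MC: 119 − 2Q = 67 ⇒ Q = 26, P = 119 − 26 = 93.
Cournot with 3 identical firms: the symmetric best-response condition is 119 − 4q = 67. Each firm produces q = 13, total output Q = 39, price P = 80.
Change in equilibrium price: 80 − 93 = −13.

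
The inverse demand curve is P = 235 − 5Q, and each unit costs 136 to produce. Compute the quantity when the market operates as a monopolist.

The monopolist equates marginal revenue to marginal cost: 235 − 10Q = 136, so Q = 9.9. From demand, P = 185.5.

Q = 9.9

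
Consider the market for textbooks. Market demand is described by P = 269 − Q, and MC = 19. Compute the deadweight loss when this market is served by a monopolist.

DWL = 7812.5

Competitive firms price at marginal cost: P = 19, giving Q = 250.
Monopoly sets MR = MC: 269 − 2Q = 19 ⇒ Q = 125, P = 269 − 125 = 144.
DWL is the triangle between Q = 125 and Q = 250: ½·(250 − 125)·(144 − 19) = 7812.5.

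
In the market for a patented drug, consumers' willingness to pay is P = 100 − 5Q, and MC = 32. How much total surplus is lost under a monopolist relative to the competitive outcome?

DWL = 115.6

Perfect competition: P = MC = 32, so 100 − 5Q = 32 and Q = 13.6.
A monopolist chooses Q where MR = MC. MR = 100 − 10Q; setting this equal to 32 gives Q = 6.8 and P = 66.
DWL is the triangle between Q = 6.8 and Q = 13.6: ½·(13.6 − 6.8)·(66 − 32) = 115.6.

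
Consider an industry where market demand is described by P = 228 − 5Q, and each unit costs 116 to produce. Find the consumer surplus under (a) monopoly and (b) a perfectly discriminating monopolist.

A monopolist chooses Q where MR = MC. MR = 228 − 10Q; setting this equal to 116 gives Q = 11.2 and P = 172.
CS = ½·(228 − 172)·11.2 = 313.6.
Under first-degree price discrimination the firm charges each unit its demand price and produces up to where P = MC, i.e. Q = 22.4. Consumer surplus is zero; producer surplus equals total surplus.
CS = 0.

Monopoly: CS = 313.6; Perfect PD: CS = 0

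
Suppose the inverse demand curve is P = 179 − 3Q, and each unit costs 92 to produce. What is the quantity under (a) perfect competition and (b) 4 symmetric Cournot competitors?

Competition: Q = 29; Cournot: Q = 23.2

Under competition P = MC = 92, so Q = (179 − 92)/3 = 29.
With 4 symmetric Cournot firms, each firm's FOC gives 179 − 15q = 92, so q = 5.8, Q = 4·5.8 = 23.2, and P = 109.4.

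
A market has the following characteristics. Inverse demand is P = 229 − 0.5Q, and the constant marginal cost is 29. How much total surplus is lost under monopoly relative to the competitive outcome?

Perfect competition: P = MC = 29, so 229 − 0.5Q = 29 and Q = 400.
The monopolist equates marginal revenue to marginal cost: 229 − Q = 29, so Q = 200. From demand, P = 129.
DWL is the triangle between Q = 200 and Q = 400: ½·(400 − 200)·(129 − 29) = 10000.

DWL = 10000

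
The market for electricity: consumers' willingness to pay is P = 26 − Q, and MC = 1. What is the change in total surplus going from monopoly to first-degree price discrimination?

Monopoly sets MR = MC: 26 − 2Q = 1 ⇒ Q = 12.5, P = 26 − 12.5 = 13.5.
CS = ½·(26 − 13.5)·12.5 = 78.125; PS = (13.5 − 1)·12.5 = 156.25; TS = 234.375.
With perfect price discrimination, output is the efficient level Q = 25 (where demand meets MC), but every buyer pays their willingness to pay: CS = 0 and PS = total surplus.
TS = 312.5 (equal to competitive TS).
Change in total surplus: 312.5 − 234.375 = 78.125.

TS rises by 78.125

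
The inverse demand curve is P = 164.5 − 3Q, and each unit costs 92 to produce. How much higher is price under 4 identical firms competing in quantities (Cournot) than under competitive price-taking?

Price rises by 14.5

Under competition P = MC = 92, so Q = (164.5 − 92)/3 = 145/6.
With 4 symmetric Cournot firms, each firm's FOC gives 164.5 − 15q = 92, so q = 29/6, Q = 4·29/6 = 58/3, and P = 106.5.
Change in price: 106.5 − 92 = 14.5.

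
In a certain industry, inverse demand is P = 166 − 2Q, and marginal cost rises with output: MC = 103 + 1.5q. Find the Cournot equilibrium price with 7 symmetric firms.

P = 115.6

With 7 symmetric Cournot firms, each firm's FOC gives 166 − 16q = 103 + 1.5q, so q = 3.6, Q = 7·3.6 = 25.2, and P = 115.6.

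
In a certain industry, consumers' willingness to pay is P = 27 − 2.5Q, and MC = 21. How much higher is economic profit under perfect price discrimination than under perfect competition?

π rises by 7.2

Competitive firms price at marginal cost: P = 21, giving Q = 2.4.
Profit = (21 − 21)·2.4 = 0.
A perfectly discriminating monopolist sells every unit with P(Q) ≥ MC(Q), so output equals the competitive quantity Q = 2.4. Each buyer pays their reservation price, so CS = 0 and the firm captures all surplus.
PS equals the full surplus area, 7.2. Profit = 7.2 = 7.2.
Change in economic profit: 7.2 − 0 = 7.2.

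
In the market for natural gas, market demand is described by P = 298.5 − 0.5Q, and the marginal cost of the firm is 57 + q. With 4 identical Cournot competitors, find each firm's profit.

π_i = 4761

With 4 symmetric Cournot firms, each firm's FOC gives 298.5 − 2.5q = 57 + q, so q = 69, Q = 4·69 = 276, and P = 160.5.
Each firm's profit = 160.5·69 − (57·69 + ½·1·69²) = 4761.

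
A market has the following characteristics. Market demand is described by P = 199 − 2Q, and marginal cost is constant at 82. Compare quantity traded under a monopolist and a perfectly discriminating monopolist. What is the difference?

Q rises by 29.25

The monopolist equates marginal revenue to marginal cost: 199 − 4Q = 82, so Q = 29.25. From demand, P = 140.5.
A perfectly discriminating monopolist sells every unit with P(Q) ≥ MC(Q), so output equals the competitive quantity Q = 58.5. Each buyer pays their reservation price, so CS = 0 and the firm captures all surplus.
Change in quantity traded: 58.5 − 29.25 = 29.25.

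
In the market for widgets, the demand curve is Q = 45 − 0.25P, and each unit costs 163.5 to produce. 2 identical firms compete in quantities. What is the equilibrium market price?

P = 169

Inverting demand: P = 180 − 4Q.
In a 2-firm Cournot equilibrium, symmetry and the first-order condition give q = (180 − 163.5)/(12) = 1.375. So Q = 2.75 and P = 169.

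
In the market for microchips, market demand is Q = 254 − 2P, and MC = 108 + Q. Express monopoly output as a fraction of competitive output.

Q_m/Q_c = 0.75

Inverting demand: P = 127 − 0.5Q.
A monopolist chooses Q where MR = MC. MR = 127 − Q; setting this equal to 108 + Q gives Q = 9.5 and P = 122.25.
Competitive equilibrium sets price equal to marginal cost: 127 − 0.5Q = 108 + Q, so Q = 38/3 and P = 362/3.
Ratio Q_m/Q_c = 9.5/(38/3) = 0.75.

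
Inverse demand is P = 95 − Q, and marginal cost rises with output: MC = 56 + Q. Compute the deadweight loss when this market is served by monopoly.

DWL = 42.25

Competitive equilibrium sets price equal to marginal cost: 95 − Q = 56 + Q, so Q = 19.5 and P = 75.5.
Monopoly sets MR = MC: 95 − 2Q = 56 + Q ⇒ Q = 13, P = 95 − 13 = 82.
CS = ½·(95 − 75.5)·19.5 = 190.125; PS = (75.5·19.5 − 56·19.5 − ½·1·19.5²) = 190.125; TS = 380.25.
CS = ½·(95 − 82)·13 = 84.5; PS = (82·13 − 56·13 − ½·1·13²) = 253.5; TS = 338.
DWL = 380.25 − 338 = 42.25.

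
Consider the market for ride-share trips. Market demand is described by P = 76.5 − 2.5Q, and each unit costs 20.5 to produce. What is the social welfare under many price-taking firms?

Competitive firms price at marginal cost: P = 20.5, giving Q = 22.4.
CS = ½·(76.5 − 20.5)·22.4 = 627.2; PS = (20.5 − 20.5)·22.4 = 0; TS = 627.2.

TS = 627.2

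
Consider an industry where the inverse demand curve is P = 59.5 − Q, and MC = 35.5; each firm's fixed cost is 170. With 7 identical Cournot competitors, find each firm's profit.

With 7 symmetric Cournot firms, each firm's FOC gives 59.5 − 8q = 35.5, so q = 3, Q = 7·3 = 21, and P = 38.5.
Each firm's profit = (38.5 − 35.5)·3 − 170 = −161.

π_i = −161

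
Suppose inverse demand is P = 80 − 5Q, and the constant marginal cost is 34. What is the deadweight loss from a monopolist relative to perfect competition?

DWL = 52.9

Under competition P = MC = 34, so Q = (80 − 34)/5 = 9.2.
Monopoly sets MR = MC: 80 − 10Q = 34 ⇒ Q = 4.6, P = 80 − 5·4.6 = 57.
DWL is the triangle between Q = 4.6 and Q = 9.2: ½·(9.2 − 4.6)·(57 − 34) = 52.9.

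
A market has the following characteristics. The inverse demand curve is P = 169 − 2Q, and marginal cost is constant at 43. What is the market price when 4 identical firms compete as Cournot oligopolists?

Cournot with 4 identical firms: the symmetric best-response condition is 169 − 10q = 43. Each firm produces q = 12.6, total output Q = 50.4, price P = 68.2.

P = 68.2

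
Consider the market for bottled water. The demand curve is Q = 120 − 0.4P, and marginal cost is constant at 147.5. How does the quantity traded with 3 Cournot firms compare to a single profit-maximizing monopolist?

Inverting demand: P = 300 − 2.5Q.
In a 3-firm Cournot equilibrium, symmetry and the first-order condition give q = (300 − 147.5)/(10) = 15.25. So Q = 45.75 and P = 185.625.
A monopolist chooses Q where MR = MC. MR = 300 − 5Q; setting this equal to 147.5 gives Q = 30.5 and P = 223.75.

Cournot: Q = 45.75; Monopoly: Q = 30.5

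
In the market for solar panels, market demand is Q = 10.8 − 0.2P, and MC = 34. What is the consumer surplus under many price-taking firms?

Inverting demand: P = 54 − 5Q.
Competitive firms price at marginal cost: P = 34, giving Q = 4.
CS = ½·(54 − 34)·4 = 40.

CS = 40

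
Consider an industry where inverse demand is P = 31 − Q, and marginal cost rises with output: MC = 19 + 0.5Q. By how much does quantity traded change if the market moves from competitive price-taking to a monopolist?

Under competition P = MC: 31 − Q = 19 + 0.5Q ⇒ Q = 8, P = 23.
Monopoly sets MR = MC: 31 − 2Q = 19 + 0.5Q ⇒ Q = 4.8, P = 31 − 4.8 = 26.2.
Change in quantity traded: 4.8 − 8 = −3.2.

Quantity traded falls by 3.2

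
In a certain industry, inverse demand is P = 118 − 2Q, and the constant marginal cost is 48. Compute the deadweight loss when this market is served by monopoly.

DWL = 306.25

Competitive firms price at marginal cost: P = 48, giving Q = 35.
A monopolist chooses Q where MR = MC. MR = 118 − 4Q; setting this equal to 48 gives Q = 17.5 and P = 83.
DWL is the triangle between Q = 17.5 and Q = 35: ½·(35 − 17.5)·(83 − 48) = 306.25.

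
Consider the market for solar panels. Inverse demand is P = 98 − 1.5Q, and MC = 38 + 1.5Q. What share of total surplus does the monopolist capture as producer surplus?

A monopolist chooses Q where MR = MC. MR = 98 − 3Q; setting this equal to 38 + 1.5Q gives Q = 40/3 and P = 78.
CS = ½·(98 − 78)·40/3 = 400/3.
PS = P·Q − VC(Q) = 78·40/3 − (38·40/3 + ½·1.5·(40/3)²) = 400.
Share captured = PS/TS = 400/(1600/3) = 0.75.

PS/TS = 0.75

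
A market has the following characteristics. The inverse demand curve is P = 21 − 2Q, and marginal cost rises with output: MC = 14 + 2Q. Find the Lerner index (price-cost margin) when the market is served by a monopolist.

The monopolist equates marginal revenue to marginal cost: 21 − 4Q = 14 + 2Q, so Q = 7/6. From demand, P = 56/3.
Lerner index = (P − MC)/P = (56/3 − 49/3)/(56/3) = 0.125.

Lerner index = 0.125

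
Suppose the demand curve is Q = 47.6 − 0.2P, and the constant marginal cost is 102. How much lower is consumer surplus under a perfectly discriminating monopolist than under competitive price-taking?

Consumer surplus falls by 1849.6

Inverting demand: P = 238 − 5Q.
Under competition P = MC = 102, so Q = (238 − 102)/5 = 27.2.
CS = ½·(238 − 102)·27.2 = 1849.6.
With perfect price discrimination, output is the efficient level Q = 27.2 (where demand meets MC), but every buyer pays their willingness to pay: CS = 0 and PS = total surplus.
CS = 0.
Change in consumer surplus: 0 − 1849.6 = −1849.6.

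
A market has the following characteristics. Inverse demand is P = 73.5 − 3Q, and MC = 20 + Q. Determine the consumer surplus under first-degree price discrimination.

Under first-degree price discrimination the firm charges each unit its demand price and produces up to where P = MC, i.e. Q = 13.375. Consumer surplus is zero; producer surplus equals total surplus.
CS = 0.

CS = 0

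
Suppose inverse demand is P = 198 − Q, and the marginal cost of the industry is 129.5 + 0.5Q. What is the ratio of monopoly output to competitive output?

Q_m/Q_c = 0.6

A monopolist chooses Q where MR = MC. MR = 198 − 2Q; setting this equal to 129.5 + 0.5Q gives Q = 27.4 and P = 170.6.
Under competition P = MC: 198 − Q = 129.5 + 0.5Q ⇒ Q = 137/3, P = 457/3.
Ratio Q_m/Q_c = 27.4/(137/3) = 0.6.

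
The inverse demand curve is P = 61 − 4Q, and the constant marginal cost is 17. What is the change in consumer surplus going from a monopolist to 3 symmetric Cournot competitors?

CS rises by 75.625

A monopolist chooses Q where MR = MC. MR = 61 − 8Q; setting this equal to 17 gives Q = 5.5 and P = 39.
CS = ½·(61 − 39)·5.5 = 60.5.
Cournot with 3 identical firms: the symmetric best-response condition is 61 − 16q = 17. Each firm produces q = 2.75, total output Q = 8.25, price P = 28.
CS = ½·(61 − 28)·8.25 = 136.125.
Change in consumer surplus: 136.125 − 60.5 = 75.625.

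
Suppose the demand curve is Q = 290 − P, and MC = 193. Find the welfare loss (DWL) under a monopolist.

DWL = 1176.125

Inverting demand: P = 290 − Q.
Competitive firms price at marginal cost: P = 193, giving Q = 97.
A monopolist chooses Q where MR = MC. MR = 290 − 2Q; setting this equal to 193 gives Q = 48.5 and P = 241.5.
DWL is the triangle between Q = 48.5 and Q = 97: ½·(97 − 48.5)·(241.5 − 193) = 1176.125.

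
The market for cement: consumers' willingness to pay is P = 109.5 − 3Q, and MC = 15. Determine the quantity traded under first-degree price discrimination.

With perfect price discrimination, output is the efficient level Q = 31.5 (where demand meets MC), but every buyer pays their willingness to pay: CS = 0 and PS = total surplus.

Q = 31.5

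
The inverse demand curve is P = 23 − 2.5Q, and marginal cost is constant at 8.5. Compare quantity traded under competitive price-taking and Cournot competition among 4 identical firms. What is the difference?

Under competition P = MC = 8.5, so Q = (23 − 8.5)/2.5 = 5.8.
Cournot with 4 identical firms: the symmetric best-response condition is 23 − 12.5q = 8.5. Each firm produces q = 1.16, total output Q = 4.64, price P = 11.4.
Change in quantity traded: 4.64 − 5.8 = −1.16.

Quantity traded falls by 1.16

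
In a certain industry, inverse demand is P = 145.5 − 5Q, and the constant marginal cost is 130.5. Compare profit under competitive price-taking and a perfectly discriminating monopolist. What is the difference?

Competitive firms price at marginal cost: P = 130.5, giving Q = 3.
Profit = (130.5 − 130.5)·3 = 0.
A perfectly discriminating monopolist sells every unit with P(Q) ≥ MC(Q), so output equals the competitive quantity Q = 3. Each buyer pays their reservation price, so CS = 0 and the firm captures all surplus.
PS equals the full surplus area, 22.5. Profit = 22.5 = 22.5.
Change in profit: 22.5 − 0 = 22.5.

Profit rises by 22.5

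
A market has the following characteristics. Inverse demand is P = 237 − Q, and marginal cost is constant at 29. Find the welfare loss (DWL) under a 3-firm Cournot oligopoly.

Perfect competition: P = MC = 29, so 237 − Q = 29 and Q = 208.
With 3 symmetric Cournot firms, each firm's FOC gives 237 − 4q = 29, so q = 52, Q = 3·52 = 156, and P = 81.
DWL is the triangle between Q = 156 and Q = 208: ½·(208 − 156)·(81 − 29) = 1352.

DWL = 1352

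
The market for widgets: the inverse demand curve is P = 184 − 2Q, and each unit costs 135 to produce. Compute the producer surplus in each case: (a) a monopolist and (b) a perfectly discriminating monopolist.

Monopoly: PS = 300.125; Perfect PD: PS = 600.25

The monopolist equates marginal revenue to marginal cost: 184 − 4Q = 135, so Q = 12.25. From demand, P = 159.5.
PS = (159.5 − 135)·12.25 = 300.125.
Under first-degree price discrimination the firm charges each unit its demand price and produces up to where P = MC, i.e. Q = 24.5. Consumer surplus is zero; producer surplus equals total surplus.
PS = ½·(184 − 135)·24.5 = 600.25.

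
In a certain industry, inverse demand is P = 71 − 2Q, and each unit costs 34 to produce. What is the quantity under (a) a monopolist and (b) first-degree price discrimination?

Monopoly: Q = 9.25; Perfect PD: Q = 18.5

A monopolist chooses Q where MR = MC. MR = 71 − 4Q; setting this equal to 34 gives Q = 9.25 and P = 52.5.
Under first-degree price discrimination the firm charges each unit its demand price and produces up to where P = MC, i.e. Q = 18.5. Consumer surplus is zero; producer surplus equals total surplus.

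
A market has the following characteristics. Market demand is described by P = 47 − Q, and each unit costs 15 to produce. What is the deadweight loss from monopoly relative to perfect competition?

Under competition P = MC = 15, so Q = (47 − 15)/1 = 32.
Monopoly sets MR = MC: 47 − 2Q = 15 ⇒ Q = 16, P = 47 − 16 = 31.
DWL is the triangle between Q = 16 and Q = 32: ½·(32 − 16)·(31 − 15) = 128.

DWL = 128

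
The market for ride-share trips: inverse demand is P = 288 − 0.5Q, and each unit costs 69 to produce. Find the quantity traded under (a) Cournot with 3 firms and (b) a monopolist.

Cournot: Q = 328.5; Monopoly: Q = 219

Cournot with 3 identical firms: the symmetric best-response condition is 288 − 2q = 69. Each firm produces q = 109.5, total output Q = 328.5, price P = 123.75.
Monopoly sets MR = MC: 288 − Q = 69 ⇒ Q = 219, P = 288 − 0.5·219 = 178.5.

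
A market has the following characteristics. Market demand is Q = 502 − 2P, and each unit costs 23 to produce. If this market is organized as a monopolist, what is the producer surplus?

Inverting demand: P = 251 − 0.5Q.
The monopolist equates marginal revenue to marginal cost: 251 − Q = 23, so Q = 228. From demand, P = 137.
PS = (137 − 23)·228 = 25992.

PS = 25992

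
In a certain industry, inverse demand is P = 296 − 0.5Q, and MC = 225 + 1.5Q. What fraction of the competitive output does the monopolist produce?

A monopolist chooses Q where MR = MC. MR = 296 − Q; setting this equal to 225 + 1.5Q gives Q = 28.4 and P = 281.8.
Under competition P = MC: 296 − 0.5Q = 225 + 1.5Q ⇒ Q = 35.5, P = 278.25.
Ratio Q_m/Q_c = 28.4/35.5 = 0.8.

Q_m/Q_c = 0.8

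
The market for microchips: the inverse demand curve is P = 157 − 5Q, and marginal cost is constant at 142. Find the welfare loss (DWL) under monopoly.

Perfect competition: P = MC = 142, so 157 − 5Q = 142 and Q = 3.
Monopoly sets MR = MC: 157 − 10Q = 142 ⇒ Q = 1.5, P = 157 − 5·1.5 = 149.5.
DWL is the triangle between Q = 1.5 and Q = 3: ½·(3 − 1.5)·(149.5 − 142) = 5.625.

DWL = 5.625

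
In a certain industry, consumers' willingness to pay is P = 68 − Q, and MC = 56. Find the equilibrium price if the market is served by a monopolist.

P = 62

The monopolist equates marginal revenue to marginal cost: 68 − 2Q = 56, so Q = 6. From demand, P = 62.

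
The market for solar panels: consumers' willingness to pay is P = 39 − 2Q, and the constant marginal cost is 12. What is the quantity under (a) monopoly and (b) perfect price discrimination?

Monopoly: Q = 6.75; Perfect PD: Q = 13.5

The monopolist equates marginal revenue to marginal cost: 39 − 4Q = 12, so Q = 6.75. From demand, P = 25.5.
With perfect price discrimination, output is the efficient level Q = 13.5 (where demand meets MC), but every buyer pays their willingness to pay: CS = 0 and PS = total surplus.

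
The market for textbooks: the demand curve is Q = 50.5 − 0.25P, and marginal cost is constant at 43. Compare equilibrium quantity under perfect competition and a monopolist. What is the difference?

Q falls by 19.875

Inverting demand: P = 202 − 4Q.
Under competition P = MC = 43, so Q = (202 − 43)/4 = 39.75.
A monopolist chooses Q where MR = MC. MR = 202 − 8Q; setting this equal to 43 gives Q = 19.875 and P = 122.5.
Change in equilibrium quantity: 19.875 − 39.75 = −19.875.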